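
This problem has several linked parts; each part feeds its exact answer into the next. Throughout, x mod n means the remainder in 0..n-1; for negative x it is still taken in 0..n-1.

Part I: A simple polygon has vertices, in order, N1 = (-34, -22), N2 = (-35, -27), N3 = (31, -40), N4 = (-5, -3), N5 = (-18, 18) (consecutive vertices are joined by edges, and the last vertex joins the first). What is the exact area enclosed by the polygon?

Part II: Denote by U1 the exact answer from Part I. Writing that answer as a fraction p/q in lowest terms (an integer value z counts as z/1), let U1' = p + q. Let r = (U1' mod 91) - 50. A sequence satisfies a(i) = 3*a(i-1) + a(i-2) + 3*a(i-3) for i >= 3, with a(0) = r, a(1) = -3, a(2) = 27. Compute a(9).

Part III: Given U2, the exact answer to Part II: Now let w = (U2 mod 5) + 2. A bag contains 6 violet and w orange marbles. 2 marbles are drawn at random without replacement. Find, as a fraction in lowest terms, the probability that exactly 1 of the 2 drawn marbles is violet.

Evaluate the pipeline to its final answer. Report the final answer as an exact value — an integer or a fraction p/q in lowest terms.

Part I: cross terms: (-34*-27 - -35*-22)=148, (-35*-40 - 31*-27)=2237, (31*-3 - -5*-40)=-293, (-5*18 - -18*-3)=-144, (-18*-22 - -34*18)=1008; twice the area = |2956| = 2956; area = 1478; answer 1478
Part II: U1 = 1478; threaded value p + q = 1479; r = -27; a(3) = 3*(27) + 1*(-3) + 3*(-27) = -3; iterating: a(3)=-3, a(4)=9, a(5)=105, a(6)=315, a(7)=1077, a(8)=3861, a(9)=13605; answer 13605
Part III: U2 = 13605; w = 2; total draws C(8,2) = 28; favorable C(6,1)*C(2,1) = 12; P = 3/7; answer 3/7

3/7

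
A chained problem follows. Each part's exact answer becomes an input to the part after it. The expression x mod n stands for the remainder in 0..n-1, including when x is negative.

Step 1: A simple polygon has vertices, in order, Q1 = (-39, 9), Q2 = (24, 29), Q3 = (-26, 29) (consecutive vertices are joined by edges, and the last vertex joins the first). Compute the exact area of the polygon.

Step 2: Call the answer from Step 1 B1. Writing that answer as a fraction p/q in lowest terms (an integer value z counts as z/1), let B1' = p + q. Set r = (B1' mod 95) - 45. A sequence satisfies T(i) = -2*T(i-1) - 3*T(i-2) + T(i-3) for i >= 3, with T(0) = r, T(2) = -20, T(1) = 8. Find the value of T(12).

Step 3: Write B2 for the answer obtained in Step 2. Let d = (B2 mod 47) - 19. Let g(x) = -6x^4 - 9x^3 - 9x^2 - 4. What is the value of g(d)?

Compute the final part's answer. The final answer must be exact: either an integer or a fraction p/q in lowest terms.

Step 1: cross terms: (-39*29 - 24*9)=-1347, (24*29 - -26*29)=1450, (-26*9 - -39*29)=897; twice the area = |1000| = 1000; area = 500; answer 500
Step 2: B1 = 500; threaded value p + q = 501; r = -19; T(3) = -2*(-20) - 3*(8) + 1*(-19) = -3; iterating: T(3)=-3, T(4)=74, T(5)=-159, T(6)=93, T(7)=365, T(8)=-1168, T(9)=1334, T(10)=1201, T(11)=-7572, T(12)=12875; answer 12875
Step 3: B2 = 12875; d = 25; -6*(25)^4 - 9*(25)^3 - 9*(25)^2 - 4 = (-2343750) + (-140625) + (-5625) + (-4) = -2490004; answer -2490004

-2490004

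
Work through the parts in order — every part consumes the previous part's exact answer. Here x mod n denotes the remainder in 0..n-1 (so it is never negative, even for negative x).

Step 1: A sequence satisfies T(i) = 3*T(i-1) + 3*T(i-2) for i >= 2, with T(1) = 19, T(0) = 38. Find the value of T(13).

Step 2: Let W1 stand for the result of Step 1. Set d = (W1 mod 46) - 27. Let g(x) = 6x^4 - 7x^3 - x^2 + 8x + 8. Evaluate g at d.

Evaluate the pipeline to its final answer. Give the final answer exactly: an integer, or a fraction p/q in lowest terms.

1112

Step 1: T(2) = 3*(19) + 3*(38) = 171; iterating: T(2)=171, T(3)=570, T(4)=2223, T(5)=8379, T(6)=31806, T(7)=120555, T(8)=457083, T(9)=1732914, T(10)=6569991, T(11)=24908715, T(12)=94436118, T(13)=358034499; answer 358034499
Step 2: W1 = 358034499; d = 4; 6*(4)^4 - 7*(4)^3 - 1*(4)^2 + 8*(4)^1 + 8 = (1536) + (-448) + (-16) + (32) + (8) = 1112; answer 1112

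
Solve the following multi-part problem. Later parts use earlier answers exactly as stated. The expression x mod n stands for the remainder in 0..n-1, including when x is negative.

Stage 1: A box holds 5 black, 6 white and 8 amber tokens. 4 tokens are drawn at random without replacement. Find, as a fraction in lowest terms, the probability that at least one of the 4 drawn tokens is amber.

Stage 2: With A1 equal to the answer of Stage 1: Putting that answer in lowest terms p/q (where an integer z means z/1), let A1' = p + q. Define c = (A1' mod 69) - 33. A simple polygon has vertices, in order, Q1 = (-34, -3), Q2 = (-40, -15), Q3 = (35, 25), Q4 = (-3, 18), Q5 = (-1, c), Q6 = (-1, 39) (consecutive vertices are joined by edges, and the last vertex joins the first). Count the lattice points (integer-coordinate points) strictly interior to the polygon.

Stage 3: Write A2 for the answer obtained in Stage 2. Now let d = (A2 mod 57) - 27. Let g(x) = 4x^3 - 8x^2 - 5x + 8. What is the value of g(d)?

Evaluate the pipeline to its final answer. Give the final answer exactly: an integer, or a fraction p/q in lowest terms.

Stage 1: total draws C(19,4) = 3876; complement C(11,4) = 330; favorable 3876 - 330 = 3546; P = 591/646; answer 591/646
Stage 2: A1 = 591/646; threaded value p + q = 1237; c = 31; cross terms: (-34*-15 - -40*-3)=390, (-40*25 - 35*-15)=-475, (35*18 - -3*25)=705, (-3*31 - -1*18)=-75, (-1*39 - -1*31)=-8, (-1*-3 - -34*39)=1329; twice the area = |1866| = 1866; area = 933; boundary points = 6 + 5 + 1 + 1 + 8 + 3 = 24; strictly interior points = area - boundary/2 + 1 = 922; answer 922
Stage 3: A2 = 922; d = -17; 4*(-17)^3 - 8*(-17)^2 - 5*(-17)^1 + 8 = (-19652) + (-2312) + (85) + (8) = -21871; answer -21871

-21871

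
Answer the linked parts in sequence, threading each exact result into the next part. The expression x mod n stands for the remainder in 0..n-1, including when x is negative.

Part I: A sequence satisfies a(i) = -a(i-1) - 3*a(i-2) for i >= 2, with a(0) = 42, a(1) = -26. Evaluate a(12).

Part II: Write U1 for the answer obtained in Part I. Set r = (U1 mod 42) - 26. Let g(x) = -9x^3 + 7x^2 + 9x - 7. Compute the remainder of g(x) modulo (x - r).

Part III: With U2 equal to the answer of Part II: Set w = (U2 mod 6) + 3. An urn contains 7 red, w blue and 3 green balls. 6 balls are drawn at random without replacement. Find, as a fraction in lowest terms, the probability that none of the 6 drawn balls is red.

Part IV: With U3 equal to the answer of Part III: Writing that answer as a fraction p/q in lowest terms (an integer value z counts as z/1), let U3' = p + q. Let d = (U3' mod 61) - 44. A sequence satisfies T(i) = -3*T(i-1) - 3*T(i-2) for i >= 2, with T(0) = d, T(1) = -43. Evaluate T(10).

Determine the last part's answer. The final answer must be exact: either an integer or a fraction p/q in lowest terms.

-19197

Part I: a(2) = -1*(-26) - 3*(42) = -100; iterating: a(2)=-100, a(3)=178, a(4)=122, a(5)=-656, a(6)=290, a(7)=1678, a(8)=-2548, a(9)=-2486, a(10)=10130, a(11)=-2672, a(12)=-27718; answer -27718
Part II: U1 = -27718; r = -24; remainder = value at the root: -9*(-24)^3 + 7*(-24)^2 + 9*(-24)^1 - 7 = (124416) + (4032) + (-216) + (-7) = 128225; answer 128225
Part III: U2 = 128225; w = 8; total draws C(18,6) = 18564; favorable C(11,6) = 462; P = 11/442; answer 11/442
Part IV: U3 = 11/442; threaded value p + q = 453; d = -18; T(2) = -3*(-43) - 3*(-18) = 183; iterating: T(2)=183, T(3)=-420, T(4)=711, T(5)=-873, T(6)=486, T(7)=1161, T(8)=-4941, T(9)=11340, T(10)=-19197; answer -19197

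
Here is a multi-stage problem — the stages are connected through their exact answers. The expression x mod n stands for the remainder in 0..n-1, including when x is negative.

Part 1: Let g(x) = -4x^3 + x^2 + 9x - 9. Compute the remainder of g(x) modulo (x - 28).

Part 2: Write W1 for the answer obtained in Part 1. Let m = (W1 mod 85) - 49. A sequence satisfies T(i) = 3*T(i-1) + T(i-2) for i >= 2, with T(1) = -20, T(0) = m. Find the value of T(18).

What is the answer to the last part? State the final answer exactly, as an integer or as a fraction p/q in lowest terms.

-20394481905

Part 1: remainder = value at the root: -4*(28)^3 + 1*(28)^2 + 9*(28)^1 - 9 = (-87808) + (784) + (252) + (-9) = -86781; answer -86781
Part 2: W1 = -86781; m = -45; T(2) = 3*(-20) + 1*(-45) = -105; iterating: T(2)=-105, T(3)=-335, T(4)=-1110, T(5)=-3665, T(6)=-12105, T(7)=-39980, T(8)=-132045, T(9)=-436115, T(10)=-1440390, T(11)=-4757285, T(12)=-15712245, T(13)=-51894020, T(14)=-171394305, T(15)=-566076935, T(16)=-1869625110, T(17)=-6174952265, T(18)=-20394481905; answer -20394481905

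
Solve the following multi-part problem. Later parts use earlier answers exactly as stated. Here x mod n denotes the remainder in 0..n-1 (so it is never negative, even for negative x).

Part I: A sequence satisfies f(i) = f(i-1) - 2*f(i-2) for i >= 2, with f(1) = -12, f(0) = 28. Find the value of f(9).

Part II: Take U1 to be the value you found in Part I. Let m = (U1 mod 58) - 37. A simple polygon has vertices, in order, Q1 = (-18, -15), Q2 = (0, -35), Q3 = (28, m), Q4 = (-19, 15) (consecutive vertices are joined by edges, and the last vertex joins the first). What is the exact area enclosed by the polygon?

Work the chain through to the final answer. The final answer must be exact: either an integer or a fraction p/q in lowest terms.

1169

Part I: f(2) = 1*(-12) - 2*(28) = -68; iterating: f(2)=-68, f(3)=-44, f(4)=92, f(5)=180, f(6)=-4, f(7)=-364, f(8)=-356, f(9)=372; answer 372
Part II: U1 = 372; m = -13; cross terms: (-18*-35 - 0*-15)=630, (0*-13 - 28*-35)=980, (28*15 - -19*-13)=173, (-19*-15 - -18*15)=555; twice the area = |2338| = 2338; area = 1169; answer 1169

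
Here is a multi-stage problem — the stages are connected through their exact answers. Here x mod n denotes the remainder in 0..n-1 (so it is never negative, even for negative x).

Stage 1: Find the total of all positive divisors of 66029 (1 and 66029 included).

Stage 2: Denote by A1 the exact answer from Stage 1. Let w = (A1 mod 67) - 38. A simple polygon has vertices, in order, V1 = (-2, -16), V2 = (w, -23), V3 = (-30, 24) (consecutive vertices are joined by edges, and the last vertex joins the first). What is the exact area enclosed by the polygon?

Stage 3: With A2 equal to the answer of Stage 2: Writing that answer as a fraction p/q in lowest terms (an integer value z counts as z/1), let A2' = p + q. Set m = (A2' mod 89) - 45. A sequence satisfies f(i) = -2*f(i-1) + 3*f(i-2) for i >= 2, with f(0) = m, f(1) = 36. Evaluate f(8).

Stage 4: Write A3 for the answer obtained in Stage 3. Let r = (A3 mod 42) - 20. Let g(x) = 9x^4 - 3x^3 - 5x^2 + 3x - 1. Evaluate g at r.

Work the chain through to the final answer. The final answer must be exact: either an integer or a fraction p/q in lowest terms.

135123

Stage 1: 66029 is prime, so its only divisors are 1 and 66029; sigma = 1 + 66029 = 66030; answer 66030
Stage 2: A1 = 66030; w = -3; cross terms: (-2*-23 - -3*-16)=-2, (-3*24 - -30*-23)=-762, (-30*-16 - -2*24)=528; twice the area = |-236| = 236; area = 118; answer 118
Stage 3: A2 = 118; threaded value p + q = 119; m = -15; f(2) = -2*(36) + 3*(-15) = -117; iterating: f(2)=-117, f(3)=342, f(4)=-1035, f(5)=3096, f(6)=-9297, f(7)=27882, f(8)=-83655; answer -83655
Stage 4: A3 = -83655; r = -11; 9*(-11)^4 - 3*(-11)^3 - 5*(-11)^2 + 3*(-11)^1 - 1 = (131769) + (3993) + (-605) + (-33) + (-1) = 135123; answer 135123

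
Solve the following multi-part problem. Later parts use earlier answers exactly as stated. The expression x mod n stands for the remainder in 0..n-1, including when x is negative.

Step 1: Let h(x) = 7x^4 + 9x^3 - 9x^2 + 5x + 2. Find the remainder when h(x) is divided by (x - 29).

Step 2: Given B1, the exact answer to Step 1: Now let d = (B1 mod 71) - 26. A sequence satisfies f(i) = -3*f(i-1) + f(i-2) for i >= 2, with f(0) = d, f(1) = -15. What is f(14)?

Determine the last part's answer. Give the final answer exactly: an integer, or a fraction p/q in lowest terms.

141278127

Step 1: remainder = value at the root: 7*(29)^4 + 9*(29)^3 - 9*(29)^2 + 5*(29)^1 + 2 = (4950967) + (219501) + (-7569) + (145) + (2) = 5163046; answer 5163046
Step 2: B1 = 5163046; d = 42; f(2) = -3*(-15) + 1*(42) = 87; iterating: f(2)=87, f(3)=-276, f(4)=915, f(5)=-3021, f(6)=9978, f(7)=-32955, f(8)=108843, f(9)=-359484, f(10)=1187295, f(11)=-3921369, f(12)=12951402, f(13)=-42775575, f(14)=141278127; answer 141278127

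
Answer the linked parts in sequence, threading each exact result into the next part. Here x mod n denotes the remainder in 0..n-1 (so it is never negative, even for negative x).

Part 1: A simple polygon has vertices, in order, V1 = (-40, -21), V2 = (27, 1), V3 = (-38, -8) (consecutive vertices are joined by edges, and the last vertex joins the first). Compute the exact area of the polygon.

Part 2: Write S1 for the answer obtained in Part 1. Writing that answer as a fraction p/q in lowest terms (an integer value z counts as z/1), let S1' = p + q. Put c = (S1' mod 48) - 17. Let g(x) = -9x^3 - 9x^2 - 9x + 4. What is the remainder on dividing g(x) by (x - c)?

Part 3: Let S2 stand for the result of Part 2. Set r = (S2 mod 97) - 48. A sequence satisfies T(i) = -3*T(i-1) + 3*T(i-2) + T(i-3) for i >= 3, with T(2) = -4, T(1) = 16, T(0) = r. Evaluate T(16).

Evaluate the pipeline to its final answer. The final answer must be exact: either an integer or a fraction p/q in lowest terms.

-2191051484

Part 1: cross terms: (-40*1 - 27*-21)=527, (27*-8 - -38*1)=-178, (-38*-21 - -40*-8)=478; twice the area = |827| = 827; area = 827/2; answer 827/2
Part 2: S1 = 827/2; threaded value p + q = 829; c = -4; remainder = value at the root: -9*(-4)^3 - 9*(-4)^2 - 9*(-4)^1 + 4 = (576) + (-144) + (36) + (4) = 472; answer 472
Part 3: S2 = 472; r = 36; T(3) = -3*(-4) + 3*(16) + 1*(36) = 96; iterating: T(3)=96, T(4)=-284, T(5)=1136, T(6)=-4164, T(7)=15616, T(8)=-58204, T(9)=217296, T(10)=-810884, T(11)=3026336, T(12)=-11294364, T(13)=42151216, T(14)=-157310404, T(15)=587090496, T(16)=-2191051484; answer -2191051484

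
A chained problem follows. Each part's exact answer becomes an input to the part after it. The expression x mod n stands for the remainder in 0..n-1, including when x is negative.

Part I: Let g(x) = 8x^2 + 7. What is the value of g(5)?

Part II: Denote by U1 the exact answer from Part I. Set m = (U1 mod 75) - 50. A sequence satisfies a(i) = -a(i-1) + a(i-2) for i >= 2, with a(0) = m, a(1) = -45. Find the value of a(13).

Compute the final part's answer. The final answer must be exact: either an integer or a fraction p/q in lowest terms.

Part I: 8*(5)^2 + 7 = (200) + (7) = 207; answer 207
Part II: U1 = 207; m = 7; a(2) = -1*(-45) + 1*(7) = 52; iterating: a(2)=52, a(3)=-97, a(4)=149, a(5)=-246, a(6)=395, a(7)=-641, a(8)=1036, a(9)=-1677, a(10)=2713, a(11)=-4390, a(12)=7103, a(13)=-11493; answer -11493

-11493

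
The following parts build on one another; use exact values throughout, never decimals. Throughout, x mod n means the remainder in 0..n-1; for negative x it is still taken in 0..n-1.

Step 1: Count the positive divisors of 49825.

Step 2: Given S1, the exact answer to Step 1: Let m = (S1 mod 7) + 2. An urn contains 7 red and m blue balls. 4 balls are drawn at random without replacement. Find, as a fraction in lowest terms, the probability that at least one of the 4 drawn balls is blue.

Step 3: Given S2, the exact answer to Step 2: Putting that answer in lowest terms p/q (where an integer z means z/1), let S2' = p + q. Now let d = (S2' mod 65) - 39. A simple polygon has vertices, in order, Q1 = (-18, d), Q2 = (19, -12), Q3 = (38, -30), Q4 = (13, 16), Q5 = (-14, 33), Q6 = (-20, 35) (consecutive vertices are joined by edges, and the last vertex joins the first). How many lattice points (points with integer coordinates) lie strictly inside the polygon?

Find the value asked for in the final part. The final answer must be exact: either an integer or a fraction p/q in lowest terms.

Step 1: 49825 = 5^2 * 1993; number of divisors = (2+1) * (1+1) = 6; answer 6
Step 2: S1 = 6; m = 8; total draws C(15,4) = 1365; complement C(7,4) = 35; favorable 1365 - 35 = 1330; P = 38/39; answer 38/39
Step 3: S2 = 38/39; threaded value p + q = 77; d = -27; cross terms: (-18*-12 - 19*-27)=729, (19*-30 - 38*-12)=-114, (38*16 - 13*-30)=998, (13*33 - -14*16)=653, (-14*35 - -20*33)=170, (-20*-27 - -18*35)=1170; twice the area = |3606| = 3606; area = 1803; boundary points = 1 + 1 + 1 + 1 + 2 + 2 = 8; strictly interior points = area - boundary/2 + 1 = 1800; answer 1800

1800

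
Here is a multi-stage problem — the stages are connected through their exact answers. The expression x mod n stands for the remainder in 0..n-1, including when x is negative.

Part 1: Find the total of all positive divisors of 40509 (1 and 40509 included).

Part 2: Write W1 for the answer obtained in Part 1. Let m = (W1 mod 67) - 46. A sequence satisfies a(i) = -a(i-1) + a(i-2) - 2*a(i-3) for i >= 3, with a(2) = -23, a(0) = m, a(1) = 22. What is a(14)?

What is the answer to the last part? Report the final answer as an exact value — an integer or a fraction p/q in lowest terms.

-112343

Part 1: 40509 = 3^2 * 7 * 643; sigma = (1 + 3 + 9) * (1 + 7) * (1 + 643) = 13 * 8 * 644 = 66976; answer 66976
Part 2: W1 = 66976; m = -3; a(3) = -1*(-23) + 1*(22) - 2*(-3) = 51; iterating: a(3)=51, a(4)=-118, a(5)=215, a(6)=-435, a(7)=886, a(8)=-1751, a(9)=3507, a(10)=-7030, a(11)=14039, a(12)=-28083, a(13)=56182, a(14)=-112343; answer -112343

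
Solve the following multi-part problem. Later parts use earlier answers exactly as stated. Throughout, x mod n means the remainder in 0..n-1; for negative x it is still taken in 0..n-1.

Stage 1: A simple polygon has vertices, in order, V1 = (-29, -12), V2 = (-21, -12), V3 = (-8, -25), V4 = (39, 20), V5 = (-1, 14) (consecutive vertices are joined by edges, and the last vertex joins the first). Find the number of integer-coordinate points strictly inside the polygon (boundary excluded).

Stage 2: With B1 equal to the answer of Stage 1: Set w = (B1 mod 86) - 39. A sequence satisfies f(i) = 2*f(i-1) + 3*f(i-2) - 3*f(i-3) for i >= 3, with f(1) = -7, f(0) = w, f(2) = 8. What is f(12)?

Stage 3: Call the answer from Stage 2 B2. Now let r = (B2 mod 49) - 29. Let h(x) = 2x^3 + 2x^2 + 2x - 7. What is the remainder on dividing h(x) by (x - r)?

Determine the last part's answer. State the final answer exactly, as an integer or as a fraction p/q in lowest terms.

Stage 1: cross terms: (-29*-12 - -21*-12)=96, (-21*-25 - -8*-12)=429, (-8*20 - 39*-25)=815, (39*14 - -1*20)=566, (-1*-12 - -29*14)=418; twice the area = |2324| = 2324; area = 1162; boundary points = 8 + 13 + 1 + 2 + 2 = 26; strictly interior points = area - boundary/2 + 1 = 1150; answer 1150
Stage 2: B1 = 1150; w = -7; f(3) = 2*(8) + 3*(-7) - 3*(-7) = 16; iterating: f(3)=16, f(4)=77, f(5)=178, f(6)=539, f(7)=1381, f(8)=3845, f(9)=10216, f(10)=27824, f(11)=74761, f(12)=202346; answer 202346
Stage 3: B2 = 202346; r = -4; remainder = value at the root: 2*(-4)^3 + 2*(-4)^2 + 2*(-4)^1 - 7 = (-128) + (32) + (-8) + (-7) = -111; answer -111

-111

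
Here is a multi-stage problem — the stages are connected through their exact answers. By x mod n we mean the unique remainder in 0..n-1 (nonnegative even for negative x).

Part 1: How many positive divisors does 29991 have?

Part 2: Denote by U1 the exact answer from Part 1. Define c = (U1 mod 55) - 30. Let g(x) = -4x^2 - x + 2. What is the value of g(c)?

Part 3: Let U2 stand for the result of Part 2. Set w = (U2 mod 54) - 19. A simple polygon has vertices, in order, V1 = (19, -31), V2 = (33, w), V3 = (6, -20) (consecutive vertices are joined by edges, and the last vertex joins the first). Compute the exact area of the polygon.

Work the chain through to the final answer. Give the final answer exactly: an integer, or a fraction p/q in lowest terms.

Part 1: 29991 = 3 * 13 * 769; number of divisors = (1+1) * (1+1) * (1+1) = 8; answer 8
Part 2: U1 = 8; c = -22; -4*(-22)^2 - 1*(-22)^1 + 2 = (-1936) + (22) + (2) = -1912; answer -1912
Part 3: U2 = -1912; w = 13; cross terms: (19*13 - 33*-31)=1270, (33*-20 - 6*13)=-738, (6*-31 - 19*-20)=194; twice the area = |726| = 726; area = 363; answer 363

363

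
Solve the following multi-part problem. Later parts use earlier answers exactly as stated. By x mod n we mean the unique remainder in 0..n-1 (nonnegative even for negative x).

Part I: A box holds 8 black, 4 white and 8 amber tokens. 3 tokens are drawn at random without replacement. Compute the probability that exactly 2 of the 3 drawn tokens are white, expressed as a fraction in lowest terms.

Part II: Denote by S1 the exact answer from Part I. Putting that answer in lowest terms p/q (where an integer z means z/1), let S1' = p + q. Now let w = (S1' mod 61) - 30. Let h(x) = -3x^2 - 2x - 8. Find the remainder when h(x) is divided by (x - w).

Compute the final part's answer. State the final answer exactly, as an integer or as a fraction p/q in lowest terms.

Part I: total draws C(20,3) = 1140; favorable C(4,2)*C(16,1) = 96; P = 8/95; answer 8/95
Part II: S1 = 8/95; threaded value p + q = 103; w = 12; remainder = value at the root: -3*(12)^2 - 2*(12)^1 - 8 = (-432) + (-24) + (-8) = -464; answer -464

-464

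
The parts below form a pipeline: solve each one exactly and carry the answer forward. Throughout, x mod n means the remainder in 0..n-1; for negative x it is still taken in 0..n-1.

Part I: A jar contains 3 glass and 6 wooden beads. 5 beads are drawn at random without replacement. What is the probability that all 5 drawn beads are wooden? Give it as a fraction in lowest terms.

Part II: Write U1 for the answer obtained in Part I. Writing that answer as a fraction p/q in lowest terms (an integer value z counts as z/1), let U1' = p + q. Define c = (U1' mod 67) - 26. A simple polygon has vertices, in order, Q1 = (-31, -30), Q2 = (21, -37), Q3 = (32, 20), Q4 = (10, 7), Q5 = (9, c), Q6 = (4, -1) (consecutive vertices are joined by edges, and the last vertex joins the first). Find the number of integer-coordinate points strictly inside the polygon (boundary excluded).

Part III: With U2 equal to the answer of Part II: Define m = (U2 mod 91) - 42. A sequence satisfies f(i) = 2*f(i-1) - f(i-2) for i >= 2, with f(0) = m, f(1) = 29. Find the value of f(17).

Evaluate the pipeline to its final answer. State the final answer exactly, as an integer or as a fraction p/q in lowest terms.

685

Part I: total draws C(9,5) = 126; favorable C(6,5) = 6; P = 1/21; answer 1/21
Part II: U1 = 1/21; threaded value p + q = 22; c = -4; cross terms: (-31*-37 - 21*-30)=1777, (21*20 - 32*-37)=1604, (32*7 - 10*20)=24, (10*-4 - 9*7)=-103, (9*-1 - 4*-4)=7, (4*-30 - -31*-1)=-151; twice the area = |3158| = 3158; area = 1579; boundary points = 1 + 1 + 1 + 1 + 1 + 1 = 6; strictly interior points = area - boundary/2 + 1 = 1577; answer 1577
Part III: U2 = 1577; m = -12; f(2) = 2*(29) - 1*(-12) = 70; iterating: f(2)=70, f(3)=111, f(4)=152, f(5)=193, f(6)=234, f(7)=275, f(8)=316, f(9)=357, f(10)=398, f(11)=439, f(12)=480, f(13)=521, f(14)=562, f(15)=603, f(16)=644, f(17)=685; answer 685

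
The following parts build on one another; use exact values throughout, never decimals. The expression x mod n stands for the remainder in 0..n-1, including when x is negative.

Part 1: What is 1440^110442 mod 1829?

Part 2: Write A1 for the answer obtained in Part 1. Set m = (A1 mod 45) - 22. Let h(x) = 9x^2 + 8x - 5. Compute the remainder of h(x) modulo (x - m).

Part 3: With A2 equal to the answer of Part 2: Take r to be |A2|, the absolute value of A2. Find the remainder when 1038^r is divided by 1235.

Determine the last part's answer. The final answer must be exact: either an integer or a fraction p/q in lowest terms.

512

Part 1: squarings mod 1829: 1440^1=1440, 1440^2=1343, 1440^4=255, 1440^8=1010, 1440^16=1347, 1440^32=41, 1440^64=1681, 1440^128=1785, 1440^256=107, 1440^512=475, 1440^1024=658, 1440^2048=1320, 1440^4096=1192, 1440^8192=1560, 1440^16384=1030, 1440^32768=80, 1440^65536=913; 1440^110442 = 1440^2 * 1440^8 * 1440^32 * 1440^64 * 1440^256 * 1440^512 * 1440^1024 * 1440^2048 * 1440^8192 * 1440^32768 * 1440^65536 = 374 (mod 1829); answer 374
Part 2: A1 = 374; m = -8; remainder = value at the root: 9*(-8)^2 + 8*(-8)^1 - 5 = (576) + (-64) + (-5) = 507; answer 507
Part 3: A2 = 507; r = 507; squarings mod 1235: 1038^1=1038, 1038^2=524, 1038^4=406, 1038^8=581, 1038^16=406, 1038^32=581, 1038^64=406, 1038^128=581, 1038^256=406; 1038^507 = 1038^1 * 1038^2 * 1038^8 * 1038^16 * 1038^32 * 1038^64 * 1038^128 * 1038^256 = 512 (mod 1235); answer 512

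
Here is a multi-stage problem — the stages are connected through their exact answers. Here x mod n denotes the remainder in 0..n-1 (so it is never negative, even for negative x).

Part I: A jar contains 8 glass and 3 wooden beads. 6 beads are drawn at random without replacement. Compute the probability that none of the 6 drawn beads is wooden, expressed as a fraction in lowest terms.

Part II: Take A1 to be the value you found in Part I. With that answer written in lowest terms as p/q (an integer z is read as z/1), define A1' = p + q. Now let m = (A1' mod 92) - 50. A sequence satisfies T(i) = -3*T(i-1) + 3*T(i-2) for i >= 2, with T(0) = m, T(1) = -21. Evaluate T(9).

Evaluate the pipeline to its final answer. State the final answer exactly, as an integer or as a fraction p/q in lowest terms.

Part I: total draws C(11,6) = 462; favorable C(8,6) = 28; P = 2/33; answer 2/33
Part II: A1 = 2/33; threaded value p + q = 35; m = -15; T(2) = -3*(-21) + 3*(-15) = 18; iterating: T(2)=18, T(3)=-117, T(4)=405, T(5)=-1566, T(6)=5913, T(7)=-22437, T(8)=85050, T(9)=-322461; answer -322461

-322461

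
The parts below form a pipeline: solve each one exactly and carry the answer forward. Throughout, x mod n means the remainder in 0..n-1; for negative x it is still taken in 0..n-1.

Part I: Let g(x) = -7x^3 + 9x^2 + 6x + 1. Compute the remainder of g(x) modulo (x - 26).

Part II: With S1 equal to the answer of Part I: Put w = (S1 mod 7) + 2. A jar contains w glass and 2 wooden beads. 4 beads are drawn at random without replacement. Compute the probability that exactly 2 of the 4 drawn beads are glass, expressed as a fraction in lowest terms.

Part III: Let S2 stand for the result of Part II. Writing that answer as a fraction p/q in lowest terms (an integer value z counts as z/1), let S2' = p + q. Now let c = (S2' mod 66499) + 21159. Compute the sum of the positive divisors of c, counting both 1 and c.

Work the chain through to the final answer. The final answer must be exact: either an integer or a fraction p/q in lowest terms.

39720

Part I: remainder = value at the root: -7*(26)^3 + 9*(26)^2 + 6*(26)^1 + 1 = (-123032) + (6084) + (156) + (1) = -116791; answer -116791
Part II: S1 = -116791; w = 6; total draws C(8,4) = 70; favorable C(6,2)*C(2,2) = 15; P = 3/14; answer 3/14
Part III: S2 = 3/14; threaded value p + q = 17; c = 21176; 21176 = 2^3 * 2647; sigma = (1 + 2 + 4 + 8) * (1 + 2647) = 15 * 2648 = 39720; answer 39720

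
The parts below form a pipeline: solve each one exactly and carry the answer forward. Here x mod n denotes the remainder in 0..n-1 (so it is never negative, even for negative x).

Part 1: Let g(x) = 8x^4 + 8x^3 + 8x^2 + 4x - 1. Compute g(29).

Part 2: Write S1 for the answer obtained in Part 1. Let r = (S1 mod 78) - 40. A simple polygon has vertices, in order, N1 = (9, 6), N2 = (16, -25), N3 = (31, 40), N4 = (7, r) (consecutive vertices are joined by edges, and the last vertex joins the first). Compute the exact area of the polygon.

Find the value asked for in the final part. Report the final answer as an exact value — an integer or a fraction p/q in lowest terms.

Part 1: 8*(29)^4 + 8*(29)^3 + 8*(29)^2 + 4*(29)^1 - 1 = (5658248) + (195112) + (6728) + (116) + (-1) = 5860203; answer 5860203
Part 2: S1 = 5860203; r = 23; cross terms: (9*-25 - 16*6)=-321, (16*40 - 31*-25)=1415, (31*23 - 7*40)=433, (7*6 - 9*23)=-165; twice the area = |1362| = 1362; area = 681; answer 681

681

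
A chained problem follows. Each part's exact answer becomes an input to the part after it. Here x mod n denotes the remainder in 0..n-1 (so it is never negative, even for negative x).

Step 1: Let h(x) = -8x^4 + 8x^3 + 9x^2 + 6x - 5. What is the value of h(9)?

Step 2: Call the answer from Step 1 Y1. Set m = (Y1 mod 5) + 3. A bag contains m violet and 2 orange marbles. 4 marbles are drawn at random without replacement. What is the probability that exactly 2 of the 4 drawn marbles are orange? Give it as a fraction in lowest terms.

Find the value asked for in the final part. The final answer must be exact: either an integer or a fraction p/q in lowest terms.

2/7

Step 1: -8*(9)^4 + 8*(9)^3 + 9*(9)^2 + 6*(9)^1 - 5 = (-52488) + (5832) + (729) + (54) + (-5) = -45878; answer -45878
Step 2: Y1 = -45878; m = 5; total draws C(7,4) = 35; favorable C(2,2)*C(5,2) = 10; P = 2/7; answer 2/7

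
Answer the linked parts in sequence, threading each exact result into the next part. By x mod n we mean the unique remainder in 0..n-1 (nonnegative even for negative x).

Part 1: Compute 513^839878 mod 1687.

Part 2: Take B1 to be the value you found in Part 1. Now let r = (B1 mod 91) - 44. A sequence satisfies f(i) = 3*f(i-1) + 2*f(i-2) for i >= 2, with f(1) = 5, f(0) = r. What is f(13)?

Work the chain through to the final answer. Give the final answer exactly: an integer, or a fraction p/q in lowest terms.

60423485

Part 1: squarings mod 1687: 513^1=513, 513^2=1684, 513^4=9, 513^8=81, 513^16=1500, 513^32=1229, 513^64=576, 513^128=1124, 513^256=1500, 513^512=1229, 513^1024=576, 513^2048=1124, 513^4096=1500, 513^8192=1229, 513^16384=576, 513^32768=1124, 513^65536=1500, 513^131072=1229, 513^262144=576, 513^524288=1124; 513^839878 = 513^2 * 513^4 * 513^64 * 513^128 * 513^4096 * 513^16384 * 513^32768 * 513^262144 * 513^524288 = 884 (mod 1687); answer 884
Part 2: B1 = 884; r = 21; f(2) = 3*(5) + 2*(21) = 57; iterating: f(2)=57, f(3)=181, f(4)=657, f(5)=2333, f(6)=8313, f(7)=29605, f(8)=105441, f(9)=375533, f(10)=1337481, f(11)=4763509, f(12)=16965489, f(13)=60423485; answer 60423485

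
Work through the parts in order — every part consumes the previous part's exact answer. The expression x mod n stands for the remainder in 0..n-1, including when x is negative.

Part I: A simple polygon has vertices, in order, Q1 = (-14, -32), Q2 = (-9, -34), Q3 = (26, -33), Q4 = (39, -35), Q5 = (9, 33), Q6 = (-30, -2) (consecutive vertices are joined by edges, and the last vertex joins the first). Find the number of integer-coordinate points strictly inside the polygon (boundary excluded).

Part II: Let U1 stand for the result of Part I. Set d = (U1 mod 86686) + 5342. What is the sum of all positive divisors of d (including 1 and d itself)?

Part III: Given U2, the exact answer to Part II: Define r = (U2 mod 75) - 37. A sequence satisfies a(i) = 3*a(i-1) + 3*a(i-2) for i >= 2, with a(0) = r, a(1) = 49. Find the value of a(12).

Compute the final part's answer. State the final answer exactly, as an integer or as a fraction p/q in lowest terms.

37956843

Part I: cross terms: (-14*-34 - -9*-32)=188, (-9*-33 - 26*-34)=1181, (26*-35 - 39*-33)=377, (39*33 - 9*-35)=1602, (9*-2 - -30*33)=972, (-30*-32 - -14*-2)=932; twice the area = |5252| = 5252; area = 2626; boundary points = 1 + 1 + 1 + 2 + 1 + 2 = 8; strictly interior points = area - boundary/2 + 1 = 2623; answer 2623
Part II: U1 = 2623; d = 7965; 7965 = 3^3 * 5 * 59; sigma = (1 + 3 + 9 + 27) * (1 + 5) * (1 + 59) = 40 * 6 * 60 = 14400; answer 14400
Part III: U2 = 14400; r = -37; a(2) = 3*(49) + 3*(-37) = 36; iterating: a(2)=36, a(3)=255, a(4)=873, a(5)=3384, a(6)=12771, a(7)=48465, a(8)=183708, a(9)=696519, a(10)=2640681, a(11)=10011600, a(12)=37956843; answer 37956843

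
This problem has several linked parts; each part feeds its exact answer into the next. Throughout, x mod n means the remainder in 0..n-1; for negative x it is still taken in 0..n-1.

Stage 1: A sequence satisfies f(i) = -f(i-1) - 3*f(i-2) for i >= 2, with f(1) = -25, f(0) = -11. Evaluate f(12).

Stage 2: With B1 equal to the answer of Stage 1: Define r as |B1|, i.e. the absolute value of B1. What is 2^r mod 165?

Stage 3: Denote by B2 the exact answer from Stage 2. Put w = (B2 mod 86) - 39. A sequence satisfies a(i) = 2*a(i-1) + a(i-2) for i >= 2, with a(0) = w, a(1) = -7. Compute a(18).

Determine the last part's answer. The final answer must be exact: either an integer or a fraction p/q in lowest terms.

Stage 1: f(2) = -1*(-25) - 3*(-11) = 58; iterating: f(2)=58, f(3)=17, f(4)=-191, f(5)=140, f(6)=433, f(7)=-853, f(8)=-446, f(9)=3005, f(10)=-1667, f(11)=-7348, f(12)=12349; answer 12349
Stage 2: B1 = 12349; r = 12349; squarings mod 165: 2^1=2, 2^2=4, 2^4=16, 2^8=91, 2^16=31, 2^32=136, 2^64=16, 2^128=91, 2^256=31, 2^512=136, 2^1024=16, 2^2048=91, 2^4096=31, 2^8192=136; 2^12349 = 2^1 * 2^4 * 2^8 * 2^16 * 2^32 * 2^4096 * 2^8192 = 17 (mod 165); answer 17
Stage 3: B2 = 17; w = -22; a(2) = 2*(-7) + 1*(-22) = -36; iterating: a(2)=-36, a(3)=-79, a(4)=-194, a(5)=-467, a(6)=-1128, a(7)=-2723, a(8)=-6574, a(9)=-15871, a(10)=-38316, a(11)=-92503, a(12)=-223322, a(13)=-539147, a(14)=-1301616, a(15)=-3142379, a(16)=-7586374, a(17)=-18315127, a(18)=-44216628; answer -44216628

-44216628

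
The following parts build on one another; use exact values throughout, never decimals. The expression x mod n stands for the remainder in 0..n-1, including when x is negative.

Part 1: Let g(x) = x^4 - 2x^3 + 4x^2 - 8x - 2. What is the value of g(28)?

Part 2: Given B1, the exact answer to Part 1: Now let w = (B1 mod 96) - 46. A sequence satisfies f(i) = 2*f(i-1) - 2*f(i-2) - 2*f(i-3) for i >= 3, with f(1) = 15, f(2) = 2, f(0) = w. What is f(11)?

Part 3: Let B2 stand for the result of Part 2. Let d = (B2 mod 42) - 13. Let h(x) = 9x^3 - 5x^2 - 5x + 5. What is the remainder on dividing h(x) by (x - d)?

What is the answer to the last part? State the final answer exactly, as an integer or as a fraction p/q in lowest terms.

Part 1: 1*(28)^4 - 2*(28)^3 + 4*(28)^2 - 8*(28)^1 - 2 = (614656) + (-43904) + (3136) + (-224) + (-2) = 573662; answer 573662
Part 2: B1 = 573662; w = 16; f(3) = 2*(2) - 2*(15) - 2*(16) = -58; iterating: f(3)=-58, f(4)=-150, f(5)=-188, f(6)=40, f(7)=756, f(8)=1808, f(9)=2024, f(10)=-1080, f(11)=-9824; answer -9824
Part 3: B2 = -9824; d = -9; remainder = value at the root: 9*(-9)^3 - 5*(-9)^2 - 5*(-9)^1 + 5 = (-6561) + (-405) + (45) + (5) = -6916; answer -6916

-6916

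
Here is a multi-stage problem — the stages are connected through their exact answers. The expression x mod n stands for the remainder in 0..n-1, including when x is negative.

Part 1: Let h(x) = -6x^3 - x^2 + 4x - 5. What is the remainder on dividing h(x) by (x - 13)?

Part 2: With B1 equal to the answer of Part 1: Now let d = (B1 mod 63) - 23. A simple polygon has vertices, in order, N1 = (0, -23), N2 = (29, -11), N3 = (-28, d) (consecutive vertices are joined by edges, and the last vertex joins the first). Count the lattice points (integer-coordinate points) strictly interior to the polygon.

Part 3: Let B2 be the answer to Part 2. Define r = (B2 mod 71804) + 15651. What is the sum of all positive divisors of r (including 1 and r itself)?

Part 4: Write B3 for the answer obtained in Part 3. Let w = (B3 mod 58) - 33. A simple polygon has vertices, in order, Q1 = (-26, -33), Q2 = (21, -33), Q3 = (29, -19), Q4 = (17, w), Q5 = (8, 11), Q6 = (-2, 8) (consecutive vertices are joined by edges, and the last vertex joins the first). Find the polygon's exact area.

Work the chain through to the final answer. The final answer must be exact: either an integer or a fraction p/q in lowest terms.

Part 1: remainder = value at the root: -6*(13)^3 - 1*(13)^2 + 4*(13)^1 - 5 = (-13182) + (-169) + (52) + (-5) = -13304; answer -13304
Part 2: B1 = -13304; d = 29; cross terms: (0*-11 - 29*-23)=667, (29*29 - -28*-11)=533, (-28*-23 - 0*29)=644; twice the area = |1844| = 1844; area = 922; boundary points = 1 + 1 + 4 = 6; strictly interior points = area - boundary/2 + 1 = 920; answer 920
Part 3: B2 = 920; r = 16571; 16571 = 73 * 227; sigma = (1 + 73) * (1 + 227) = 74 * 228 = 16872; answer 16872
Part 4: B3 = 16872; w = 19; cross terms: (-26*-33 - 21*-33)=1551, (21*-19 - 29*-33)=558, (29*19 - 17*-19)=874, (17*11 - 8*19)=35, (8*8 - -2*11)=86, (-2*-33 - -26*8)=274; twice the area = |3378| = 3378; area = 1689; answer 1689

1689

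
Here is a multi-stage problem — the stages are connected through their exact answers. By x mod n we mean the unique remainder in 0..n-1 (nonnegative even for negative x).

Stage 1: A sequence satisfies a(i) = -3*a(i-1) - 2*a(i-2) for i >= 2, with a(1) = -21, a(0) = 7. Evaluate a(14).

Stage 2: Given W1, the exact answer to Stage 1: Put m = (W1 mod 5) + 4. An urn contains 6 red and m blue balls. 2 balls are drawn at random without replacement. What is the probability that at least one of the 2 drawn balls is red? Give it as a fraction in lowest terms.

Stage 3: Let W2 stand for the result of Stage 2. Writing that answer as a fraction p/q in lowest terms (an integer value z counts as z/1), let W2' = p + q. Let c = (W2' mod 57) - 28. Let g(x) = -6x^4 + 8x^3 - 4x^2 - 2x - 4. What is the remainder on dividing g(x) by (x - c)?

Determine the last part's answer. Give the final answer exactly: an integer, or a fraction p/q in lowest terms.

Stage 1: a(2) = -3*(-21) - 2*(7) = 49; iterating: a(2)=49, a(3)=-105, a(4)=217, a(5)=-441, a(6)=889, a(7)=-1785, a(8)=3577, a(9)=-7161, a(10)=14329, a(11)=-28665, a(12)=57337, a(13)=-114681, a(14)=229369; answer 229369
Stage 2: W1 = 229369; m = 8; total draws C(14,2) = 91; complement C(8,2) = 28; favorable 91 - 28 = 63; P = 9/13; answer 9/13
Stage 3: W2 = 9/13; threaded value p + q = 22; c = -6; remainder = value at the root: -6*(-6)^4 + 8*(-6)^3 - 4*(-6)^2 - 2*(-6)^1 - 4 = (-7776) + (-1728) + (-144) + (12) + (-4) = -9640; answer -9640

-9640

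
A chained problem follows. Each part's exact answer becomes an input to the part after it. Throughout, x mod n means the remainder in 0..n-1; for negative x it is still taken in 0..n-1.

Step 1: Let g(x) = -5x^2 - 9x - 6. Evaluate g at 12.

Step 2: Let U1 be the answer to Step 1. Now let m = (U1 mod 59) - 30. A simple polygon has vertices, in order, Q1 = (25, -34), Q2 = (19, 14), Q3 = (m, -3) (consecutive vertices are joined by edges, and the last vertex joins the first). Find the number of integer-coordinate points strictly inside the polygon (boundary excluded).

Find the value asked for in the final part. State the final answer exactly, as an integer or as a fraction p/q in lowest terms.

0

Step 1: -5*(12)^2 - 9*(12)^1 - 6 = (-720) + (-108) + (-6) = -834; answer -834
Step 2: U1 = -834; m = 21; cross terms: (25*14 - 19*-34)=996, (19*-3 - 21*14)=-351, (21*-34 - 25*-3)=-639; twice the area = |6| = 6; area = 3; boundary points = 6 + 1 + 1 = 8; strictly interior points = area - boundary/2 + 1 = 0; answer 0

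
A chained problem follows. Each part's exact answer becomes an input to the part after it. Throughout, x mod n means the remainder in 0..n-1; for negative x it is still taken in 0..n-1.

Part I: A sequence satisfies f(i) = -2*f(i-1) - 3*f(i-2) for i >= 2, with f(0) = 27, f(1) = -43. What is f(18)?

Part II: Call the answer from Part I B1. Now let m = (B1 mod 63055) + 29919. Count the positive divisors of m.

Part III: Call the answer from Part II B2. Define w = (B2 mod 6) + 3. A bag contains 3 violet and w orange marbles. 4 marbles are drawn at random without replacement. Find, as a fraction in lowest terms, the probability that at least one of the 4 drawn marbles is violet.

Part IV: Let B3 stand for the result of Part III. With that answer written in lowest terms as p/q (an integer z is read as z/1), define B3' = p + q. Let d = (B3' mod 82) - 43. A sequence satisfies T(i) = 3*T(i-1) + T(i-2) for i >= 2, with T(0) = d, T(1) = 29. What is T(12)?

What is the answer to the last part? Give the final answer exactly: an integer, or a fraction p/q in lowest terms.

9023728

Part I: f(2) = -2*(-43) - 3*(27) = 5; iterating: f(2)=5, f(3)=119, f(4)=-253, f(5)=149, f(6)=461, f(7)=-1369, f(8)=1355, f(9)=1397, f(10)=-6859, f(11)=9527, f(12)=1523, f(13)=-31627, f(14)=58685, f(15)=-22489, f(16)=-131077, f(17)=329621, f(18)=-266011; answer -266011
Part II: B1 = -266011; m = 79183; 79183 = 13 * 6091; number of divisors = (1+1) * (1+1) = 4; answer 4
Part III: B2 = 4; w = 7; total draws C(10,4) = 210; complement C(7,4) = 35; favorable 210 - 35 = 175; P = 5/6; answer 5/6
Part IV: B3 = 5/6; threaded value p + q = 11; d = -32; T(2) = 3*(29) + 1*(-32) = 55; iterating: T(2)=55, T(3)=194, T(4)=637, T(5)=2105, T(6)=6952, T(7)=22961, T(8)=75835, T(9)=250466, T(10)=827233, T(11)=2732165, T(12)=9023728; answer 9023728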